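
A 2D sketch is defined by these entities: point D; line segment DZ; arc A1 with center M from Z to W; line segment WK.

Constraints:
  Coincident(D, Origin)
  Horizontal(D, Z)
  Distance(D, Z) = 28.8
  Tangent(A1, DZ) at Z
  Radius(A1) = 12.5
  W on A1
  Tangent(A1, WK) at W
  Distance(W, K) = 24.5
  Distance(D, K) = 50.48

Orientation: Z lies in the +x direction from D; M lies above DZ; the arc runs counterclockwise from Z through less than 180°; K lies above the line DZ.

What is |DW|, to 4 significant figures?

43.89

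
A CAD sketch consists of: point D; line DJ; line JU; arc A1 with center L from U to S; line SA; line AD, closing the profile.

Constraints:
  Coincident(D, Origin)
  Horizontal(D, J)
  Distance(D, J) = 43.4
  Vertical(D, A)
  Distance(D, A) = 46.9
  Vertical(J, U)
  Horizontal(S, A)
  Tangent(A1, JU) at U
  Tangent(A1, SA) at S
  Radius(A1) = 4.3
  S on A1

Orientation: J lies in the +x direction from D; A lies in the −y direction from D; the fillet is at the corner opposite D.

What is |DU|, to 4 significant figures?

60.81

D is at the origin; D and J share the same y with |DJ| = 43.4 and J on the +x side, so J = (43.40, 0.000). DA is vertical with |DA| = 46.9 and A on the −y side, so A = (0.000, -46.90). The virtual corner opposite D is at (43.40, -46.90). The tangent condition forces LU to be normal to JU and tangency of A1 to SA means the radius LS is perpendicular to SA, with radius 4.3, so the center L sits 4.3 in from both sides at L = (39.10, -42.60). That places the tangent points at U = (43.40, -42.60) on JU and S = (39.10, -46.90) on SA. Then |DU| = |U − D| = 60.81.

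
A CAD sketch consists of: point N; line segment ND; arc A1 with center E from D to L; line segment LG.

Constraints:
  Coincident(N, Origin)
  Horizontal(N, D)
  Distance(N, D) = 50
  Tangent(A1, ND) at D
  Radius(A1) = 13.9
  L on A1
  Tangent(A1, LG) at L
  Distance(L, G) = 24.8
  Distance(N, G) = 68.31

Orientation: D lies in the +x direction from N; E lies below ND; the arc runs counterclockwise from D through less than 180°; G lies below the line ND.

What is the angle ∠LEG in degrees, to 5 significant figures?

60.730°

N is at the origin; ND is horizontal with |ND| = 50.0 and D on the +x side, so D = (50.000, 0.0000). The tangent condition forces ED to be normal to ND, so E = D + (0, -13.9) = (50.000, -13.900). Since EL ⟂ LG (tangency), |EG| = √(13.9² + 24.8²) = 28.430 regardless of where L sits on A1. So G lies on both circle(N, 68.31) and circle(E, 28.430); the below-ND intersection is G = (53.816, -42.072). L is the foot of the tangent from G: L = (38.897, -22.262).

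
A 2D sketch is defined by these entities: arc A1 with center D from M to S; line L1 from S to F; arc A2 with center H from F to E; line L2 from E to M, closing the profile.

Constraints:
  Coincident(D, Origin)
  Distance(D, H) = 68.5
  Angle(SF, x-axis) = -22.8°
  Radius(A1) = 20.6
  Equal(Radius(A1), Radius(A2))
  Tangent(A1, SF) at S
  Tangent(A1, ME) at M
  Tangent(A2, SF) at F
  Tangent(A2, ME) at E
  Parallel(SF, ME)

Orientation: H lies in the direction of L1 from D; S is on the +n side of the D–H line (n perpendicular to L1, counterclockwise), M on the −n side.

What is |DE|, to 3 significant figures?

71.5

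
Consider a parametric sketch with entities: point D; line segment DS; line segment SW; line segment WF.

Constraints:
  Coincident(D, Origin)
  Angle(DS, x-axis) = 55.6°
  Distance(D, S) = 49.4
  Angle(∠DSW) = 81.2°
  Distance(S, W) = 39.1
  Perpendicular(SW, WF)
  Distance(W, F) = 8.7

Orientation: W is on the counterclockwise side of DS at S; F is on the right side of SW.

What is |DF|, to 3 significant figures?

65.6

D is at the origin; DS runs at 55.6° with length 49.4, so S = 49.4·(cos 55.6°, sin 55.6°) = (27.9, 40.8). ∠DSW = 81.2°, so SW runs at 55.6° + (180° − 81.2°) = 154° from the x-axis; with |SW| = 39.1, W = S + 39.1·(cos 154°, sin 154°) = (-7.35, 57.7). The perpendicularity gives WF at right angles to SW; with |WF| = 8.7 on the right of SW, F = W + 8.7·(0.432, 0.902) = (-3.59, 65.5). Then |DF| = |F − D| = 65.6.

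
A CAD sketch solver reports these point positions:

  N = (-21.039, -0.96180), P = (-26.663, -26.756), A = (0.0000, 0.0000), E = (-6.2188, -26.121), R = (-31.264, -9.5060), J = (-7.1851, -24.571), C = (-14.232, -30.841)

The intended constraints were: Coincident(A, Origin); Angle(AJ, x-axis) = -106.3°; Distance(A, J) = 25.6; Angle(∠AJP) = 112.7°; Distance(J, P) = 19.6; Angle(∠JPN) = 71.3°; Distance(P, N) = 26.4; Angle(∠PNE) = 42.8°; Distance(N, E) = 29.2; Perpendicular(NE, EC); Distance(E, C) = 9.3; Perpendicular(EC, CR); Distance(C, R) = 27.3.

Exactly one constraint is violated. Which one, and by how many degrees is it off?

Perpendicular(EC, CR) — off by 8.10°.

A = (0.00, 0.00) ✓; AJ at -106.3° ✓; |AJ| = 25.60 ✓; ∠AJP = 112.7° ✓; |JP| = 19.60 ✓; ∠JPN = 71.30° ✓; |PN| = 26.40 ✓; ∠PNE = 42.80° ✓; |NE| = 29.20 ✓; ∠(NE, EC) = 90.00° ✓; |EC| = 9.300 ✓; ∠(EC, CR) = 81.90° ✗; |CR| = 27.30 ✓.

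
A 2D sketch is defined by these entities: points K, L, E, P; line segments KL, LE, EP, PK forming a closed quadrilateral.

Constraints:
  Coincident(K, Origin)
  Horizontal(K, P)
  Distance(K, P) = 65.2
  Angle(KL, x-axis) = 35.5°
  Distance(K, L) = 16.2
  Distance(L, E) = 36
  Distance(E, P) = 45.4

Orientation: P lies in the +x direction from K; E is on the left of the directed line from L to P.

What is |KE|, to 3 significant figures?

52.0

K is at the origin; KP is horizontal with |KP| = 65.2 and P in +x, so P = (65.2, 0). KL runs at 35.5° with |KL| = 16.2, so L = (13.2, 9.41). E is determined by |LE| = 36.0 and |EP| = 45.4 together: it lies at the intersection of circle(L, 36.0) and circle(P, 45.4). With |LP| = 52.9, the foot of the radical line on LP is 19.2 from L and the perpendicular offset is √(36.0² − 19.2²) = 30.5. Taking the left-of-LP solution: E = (37.5, 36.0).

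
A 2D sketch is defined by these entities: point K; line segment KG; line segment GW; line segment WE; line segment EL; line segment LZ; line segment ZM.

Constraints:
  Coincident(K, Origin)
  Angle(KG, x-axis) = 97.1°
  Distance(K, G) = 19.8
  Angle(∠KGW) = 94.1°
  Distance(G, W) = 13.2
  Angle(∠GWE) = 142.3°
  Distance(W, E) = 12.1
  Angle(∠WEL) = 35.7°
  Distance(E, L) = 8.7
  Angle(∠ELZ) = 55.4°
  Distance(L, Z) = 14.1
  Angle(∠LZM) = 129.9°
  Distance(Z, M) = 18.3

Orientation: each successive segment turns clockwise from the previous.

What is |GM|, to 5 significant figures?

41.096

K is at the origin; KG runs at 97.1° with length 19.8, so G = (-2.4473, 19.648). ∠KGW = 94.1° gives GW at 11.200° from the x-axis; with |GW| = 13.2, W = (10.501, 22.212). ∠GWE = 142.3° gives WE at -26.500° from the x-axis; with |WE| = 12.1, E = (21.330, 16.813). ∠WEL = 35.7° gives EL at -170.80° from the x-axis; with |EL| = 8.7, L = (12.742, 15.422). ∠ELZ = 55.4° gives LZ at 64.600° from the x-axis; with |LZ| = 14.1, Z = (18.790, 28.159). ∠LZM = 129.9° gives ZM at 14.500° from the x-axis; with |ZM| = 18.3, M = (36.507, 32.741). Then |GM| = |M − G| = 41.096.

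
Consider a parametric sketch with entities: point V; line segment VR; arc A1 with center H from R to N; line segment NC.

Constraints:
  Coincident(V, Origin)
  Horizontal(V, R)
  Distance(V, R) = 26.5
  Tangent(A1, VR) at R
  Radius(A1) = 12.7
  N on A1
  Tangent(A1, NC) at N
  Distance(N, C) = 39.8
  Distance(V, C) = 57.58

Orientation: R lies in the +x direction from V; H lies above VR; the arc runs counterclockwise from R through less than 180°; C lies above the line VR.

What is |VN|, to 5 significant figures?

42.085

Checks: V = (0.00, 0.00) ✓; |HN| = 12.70 ✓; ∠(HN, NC) = 90.00° ✓; |NC| = 39.80 ✓; |VC| = 57.58 ✓.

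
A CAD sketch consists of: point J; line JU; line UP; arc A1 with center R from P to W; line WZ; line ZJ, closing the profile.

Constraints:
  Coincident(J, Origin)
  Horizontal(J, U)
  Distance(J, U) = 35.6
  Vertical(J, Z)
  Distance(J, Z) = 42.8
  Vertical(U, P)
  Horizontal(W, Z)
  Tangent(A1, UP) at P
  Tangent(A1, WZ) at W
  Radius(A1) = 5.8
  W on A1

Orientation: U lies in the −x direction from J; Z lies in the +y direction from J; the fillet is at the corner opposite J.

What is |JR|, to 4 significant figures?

47.51

J is at the origin; JU is horizontal with |JU| = 35.6 and U on the −x side, so U = (-35.60, 0.000). J and Z share the same x with |JZ| = 42.8 and Z on the +y side, so Z = (0.000, 42.80). The virtual corner opposite J is at (-35.60, 42.80). A1 meets UP tangentially, so RP is at right angles to UP and A1 meets WZ tangentially, so RW is at right angles to WZ, with radius 5.8, so the center R sits 5.8 in from both sides at R = (-29.80, 37.00). Then |JR| = |R − J| = 47.51.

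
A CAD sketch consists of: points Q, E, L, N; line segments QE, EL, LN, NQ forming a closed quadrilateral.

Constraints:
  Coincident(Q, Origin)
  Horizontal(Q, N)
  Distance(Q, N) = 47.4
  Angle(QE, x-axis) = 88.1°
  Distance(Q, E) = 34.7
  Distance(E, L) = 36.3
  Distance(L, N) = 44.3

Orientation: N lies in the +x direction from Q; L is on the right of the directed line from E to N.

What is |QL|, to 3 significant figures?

3.50

Q is at the origin; QN is horizontal with |QN| = 47.4 and N in +x, so N = (47.4, 0). QE runs at 88.1° with |QE| = 34.7, so E = (1.15, 34.7). L is determined by |EL| = 36.3 and |LN| = 44.3 together: it lies at the intersection of circle(E, 36.3) and circle(N, 44.3). With |EN| = 57.8, the foot of the radical line on EN is 23.3 from E and the perpendicular offset is √(36.3² − 23.3²) = 27.8. Taking the right-of-EN solution: L = (3.13, -1.57).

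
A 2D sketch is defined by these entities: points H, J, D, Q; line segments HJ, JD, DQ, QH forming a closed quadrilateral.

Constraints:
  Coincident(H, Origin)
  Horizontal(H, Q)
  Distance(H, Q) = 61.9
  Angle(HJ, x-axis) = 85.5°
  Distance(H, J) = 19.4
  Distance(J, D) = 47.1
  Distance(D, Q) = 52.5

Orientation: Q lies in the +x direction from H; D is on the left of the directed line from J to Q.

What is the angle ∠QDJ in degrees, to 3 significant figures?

78.9°

H is at the origin; H and Q share the same y with |HQ| = 61.9 and Q in +x, so Q = (61.9, 0). HJ runs at 85.5° with |HJ| = 19.4, so J = (1.52, 19.3). D is determined by |JD| = 47.1 and |DQ| = 52.5 together: it lies at the intersection of circle(J, 47.1) and circle(Q, 52.5). With |JQ| = 63.4, the foot of the radical line on JQ is 27.5 from J and the perpendicular offset is √(47.1² − 27.5²) = 38.3. Taking the left-of-JQ solution: D = (39.3, 47.4).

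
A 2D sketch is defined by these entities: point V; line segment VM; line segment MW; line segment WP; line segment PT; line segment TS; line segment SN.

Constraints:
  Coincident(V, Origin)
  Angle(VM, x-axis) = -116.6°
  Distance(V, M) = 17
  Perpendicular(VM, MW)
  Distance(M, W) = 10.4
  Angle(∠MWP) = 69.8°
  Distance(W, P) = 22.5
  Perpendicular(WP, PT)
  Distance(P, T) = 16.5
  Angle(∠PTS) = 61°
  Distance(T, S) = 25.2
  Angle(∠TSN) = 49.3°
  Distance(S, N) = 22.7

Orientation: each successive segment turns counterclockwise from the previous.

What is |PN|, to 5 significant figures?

3.6702

V is at the origin; VM runs at -116.6° with length 17.0, so M = (-7.6119, -15.201). The perpendicularity gives MW at right angles to VM, so MW runs at -26.600°; with |MW| = 10.4, W = (1.6873, -19.857). ∠MWP = 69.8° gives WP at 83.600° from the x-axis; with |WP| = 22.5, P = (4.1954, 2.5025). The perpendicularity gives PT at right angles to WP, so PT runs at 173.60°; with |PT| = 16.5, T = (-12.202, 4.3417). ∠PTS = 61.0° gives TS at -67.400° from the x-axis; with |TS| = 25.2, S = (-2.5176, -18.923). ∠TSN = 49.3° gives SN at 63.300° from the x-axis; with |SN| = 22.7, N = (7.6820, 1.3563). Then |PN| = |N − P| = 3.6702.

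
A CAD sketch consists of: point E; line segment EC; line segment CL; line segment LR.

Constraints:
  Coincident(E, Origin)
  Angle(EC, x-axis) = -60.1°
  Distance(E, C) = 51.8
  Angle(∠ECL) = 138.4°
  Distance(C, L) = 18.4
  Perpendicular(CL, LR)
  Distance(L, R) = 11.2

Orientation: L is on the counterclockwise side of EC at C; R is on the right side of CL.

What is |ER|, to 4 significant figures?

73.10

∠ECL = 138.4°, so CL runs at -60.1° + (180° − 138.4°) = -18.50° from the x-axis; with |CL| = 18.4, L = C + 18.4·(cos -18.50°, sin -18.50°) = (43.27, -50.74). CL is perpendicular to LR; with |LR| = 11.2 on the right of CL, R = L + 11.2·(-0.3173, -0.9483) = (39.72, -61.36). Then |ER| = |R − E| = 73.10.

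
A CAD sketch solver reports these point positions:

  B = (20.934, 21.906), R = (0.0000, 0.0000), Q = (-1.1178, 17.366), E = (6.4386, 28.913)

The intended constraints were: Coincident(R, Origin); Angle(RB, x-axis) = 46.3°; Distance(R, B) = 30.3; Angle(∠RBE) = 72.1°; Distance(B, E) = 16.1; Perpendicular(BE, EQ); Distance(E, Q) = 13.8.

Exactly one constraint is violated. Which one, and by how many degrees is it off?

Perpendicular(BE, EQ) — off by 7.40°.

R = (0.00, 0.00) ✓; RB at 46.30° ✓; |RB| = 30.30 ✓; ∠RBE = 72.10° ✓; |BE| = 16.10 ✓; ∠(BE, EQ) = 82.60° ✗; |EQ| = 13.80 ✓.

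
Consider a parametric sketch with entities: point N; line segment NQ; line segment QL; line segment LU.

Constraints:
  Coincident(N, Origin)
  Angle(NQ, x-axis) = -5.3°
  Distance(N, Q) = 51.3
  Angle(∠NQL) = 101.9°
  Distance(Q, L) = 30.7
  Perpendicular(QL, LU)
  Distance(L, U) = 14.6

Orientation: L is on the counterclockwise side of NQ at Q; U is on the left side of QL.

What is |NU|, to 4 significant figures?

54.51

∠NQL = 101.9°, so QL runs at -5.3° + (180° − 101.9°) = 72.80° from the x-axis; with |QL| = 30.7, L = Q + 30.7·(cos 72.80°, sin 72.80°) = (60.16, 24.59). QL is perpendicular to LU; with |LU| = 14.6 on the left of QL, U = L + 14.6·(-0.9553, 0.2957) = (46.21, 28.91). Then |NU| = |U − N| = 54.51.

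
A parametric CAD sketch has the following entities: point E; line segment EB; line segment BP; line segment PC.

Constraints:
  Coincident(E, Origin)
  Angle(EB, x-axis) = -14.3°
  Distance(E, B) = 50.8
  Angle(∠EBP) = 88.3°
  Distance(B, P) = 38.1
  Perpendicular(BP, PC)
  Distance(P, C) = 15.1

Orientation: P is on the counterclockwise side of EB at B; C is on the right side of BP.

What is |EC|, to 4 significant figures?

75.36

E is at the origin; EB runs at -14.3° with length 50.8, so B = 50.8·(cos -14.3°, sin -14.3°) = (49.23, -12.55). ∠EBP = 88.3°, so BP runs at -14.3° + (180° − 88.3°) = 77.40° from the x-axis; with |BP| = 38.1, P = B + 38.1·(cos 77.40°, sin 77.40°) = (57.54, 24.63). BP is perpendicular to PC; with |PC| = 15.1 on the right of BP, C = P + 15.1·(0.9759, -0.2181) = (72.27, 21.34). Then |EC| = |C − E| = 75.36.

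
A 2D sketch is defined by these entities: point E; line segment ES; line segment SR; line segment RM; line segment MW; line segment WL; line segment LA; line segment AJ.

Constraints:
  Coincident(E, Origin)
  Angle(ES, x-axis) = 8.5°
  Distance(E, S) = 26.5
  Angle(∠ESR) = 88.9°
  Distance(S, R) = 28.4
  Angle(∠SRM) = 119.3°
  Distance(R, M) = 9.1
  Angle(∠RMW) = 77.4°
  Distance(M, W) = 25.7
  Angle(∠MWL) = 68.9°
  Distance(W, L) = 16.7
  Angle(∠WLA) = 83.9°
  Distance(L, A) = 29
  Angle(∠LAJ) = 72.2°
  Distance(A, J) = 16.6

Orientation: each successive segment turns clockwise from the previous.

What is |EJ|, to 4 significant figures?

30.69

E is at the origin; ES runs at 8.5° with length 26.5, so S = (26.21, 3.917). ∠ESR = 88.9° gives SR at -82.60° from the x-axis; with |SR| = 28.4, R = (29.87, -24.25). ∠SRM = 119.3° gives RM at -143.3° from the x-axis; with |RM| = 9.1, M = (22.57, -29.68). ∠RMW = 77.4° gives MW at 114.1° from the x-axis; with |MW| = 25.7, W = (12.08, -6.225). ∠MWL = 68.9° gives WL at 3.000° from the x-axis; with |WL| = 16.7, L = (28.75, -5.351). ∠WLA = 83.9° gives LA at -93.10° from the x-axis; with |LA| = 29.0, A = (27.19, -34.31). ∠LAJ = 72.2° gives AJ at 159.1° from the x-axis; with |AJ| = 16.6, J = (11.68, -28.39). Then |EJ| = |J − E| = 30.69.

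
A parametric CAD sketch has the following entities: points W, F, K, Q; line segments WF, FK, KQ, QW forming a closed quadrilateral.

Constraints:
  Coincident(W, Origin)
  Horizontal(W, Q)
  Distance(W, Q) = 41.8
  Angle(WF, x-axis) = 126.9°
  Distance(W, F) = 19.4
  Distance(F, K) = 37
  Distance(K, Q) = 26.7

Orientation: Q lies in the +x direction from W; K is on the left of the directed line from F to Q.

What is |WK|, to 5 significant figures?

32.467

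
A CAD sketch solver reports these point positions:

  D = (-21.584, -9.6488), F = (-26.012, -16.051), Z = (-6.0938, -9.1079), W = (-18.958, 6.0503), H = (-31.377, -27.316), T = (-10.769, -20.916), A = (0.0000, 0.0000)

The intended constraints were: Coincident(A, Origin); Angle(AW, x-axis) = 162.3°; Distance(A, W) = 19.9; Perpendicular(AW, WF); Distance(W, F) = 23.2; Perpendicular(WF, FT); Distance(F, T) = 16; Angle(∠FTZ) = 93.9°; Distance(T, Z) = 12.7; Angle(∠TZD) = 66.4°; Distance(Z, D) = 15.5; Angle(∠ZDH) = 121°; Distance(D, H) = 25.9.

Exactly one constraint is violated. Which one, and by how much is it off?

Distance(D, H) = 25.9 — off by 5.70.

A = (0.00, 0.00) ✓; AW at 162.3° ✓; |AW| = 19.90 ✓; ∠(AW, WF) = 90.00° ✓; |WF| = 23.20 ✓; ∠(WF, FT) = 90.00° ✓; |FT| = 16.00 ✓; ∠FTZ = 93.90° ✓; |TZ| = 12.70 ✓; ∠TZD = 66.40° ✓; |ZD| = 15.50 ✓; ∠ZDH = 121.0° ✓; |DH| = 20.20 ✗.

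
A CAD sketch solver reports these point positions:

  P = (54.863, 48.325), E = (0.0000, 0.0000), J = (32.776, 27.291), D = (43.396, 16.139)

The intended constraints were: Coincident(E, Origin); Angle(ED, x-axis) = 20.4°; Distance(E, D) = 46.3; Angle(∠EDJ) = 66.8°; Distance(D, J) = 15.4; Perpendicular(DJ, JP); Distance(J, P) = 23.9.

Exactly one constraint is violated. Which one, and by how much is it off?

Distance(J, P) = 23.9 — off by 6.60.

E = (0.00, 0.00) ✓; ED at 20.40° ✓; |ED| = 46.30 ✓; ∠EDJ = 66.80° ✓; |DJ| = 15.40 ✓; ∠(DJ, JP) = 90.00° ✓; |JP| = 30.50 ✗.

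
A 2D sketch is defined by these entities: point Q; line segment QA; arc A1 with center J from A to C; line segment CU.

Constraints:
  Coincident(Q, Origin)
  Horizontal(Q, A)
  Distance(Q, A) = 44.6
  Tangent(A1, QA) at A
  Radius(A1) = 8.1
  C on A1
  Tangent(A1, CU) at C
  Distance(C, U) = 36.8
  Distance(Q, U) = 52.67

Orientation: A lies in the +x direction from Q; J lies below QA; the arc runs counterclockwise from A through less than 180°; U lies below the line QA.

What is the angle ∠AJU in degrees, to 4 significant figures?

157.9°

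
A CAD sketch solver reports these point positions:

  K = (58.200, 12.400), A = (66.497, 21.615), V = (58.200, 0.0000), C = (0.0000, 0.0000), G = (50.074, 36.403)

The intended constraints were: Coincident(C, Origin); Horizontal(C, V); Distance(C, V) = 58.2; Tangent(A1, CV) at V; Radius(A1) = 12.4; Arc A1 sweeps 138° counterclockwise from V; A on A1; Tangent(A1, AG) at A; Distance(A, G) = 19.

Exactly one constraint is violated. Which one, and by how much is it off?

Distance(A, G) = 19 — off by 3.10.

C = (0.00, 0.00) ✓; C.y = 0.00, V.y = 0.00 ✓; |CV| = 58.20 ✓; ∠(KV, VC) = 90.00° ✓; |KV| = 12.40 ✓; bearing(K→A) − bearing(K→V) = 138.0° ✓; |KA| = 12.40 ✓; ∠(KA, AG) = 90.00° ✓; |AG| = 22.10 ✗.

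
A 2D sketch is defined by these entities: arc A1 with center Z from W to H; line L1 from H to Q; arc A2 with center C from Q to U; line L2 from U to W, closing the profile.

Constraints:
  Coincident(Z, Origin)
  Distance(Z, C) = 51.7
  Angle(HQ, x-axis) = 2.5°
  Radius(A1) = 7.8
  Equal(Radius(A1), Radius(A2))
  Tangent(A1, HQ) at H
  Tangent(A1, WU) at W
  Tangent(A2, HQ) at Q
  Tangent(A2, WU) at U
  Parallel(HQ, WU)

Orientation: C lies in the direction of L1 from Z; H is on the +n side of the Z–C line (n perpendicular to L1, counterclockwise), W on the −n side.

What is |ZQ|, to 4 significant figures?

52.29

The slot axis is L1's direction at 2.5°, so u = (cos 2.5°, sin 2.5°) = (0.9990, 0.04362) and n = (−sin 2.5°, cos 2.5°) = (-0.04362, 0.9990). Z is at the origin and C lies 51.7 along u from Z, so C = 51.7·u = (51.65, 2.255). Tangency of A1 to both parallel lines with radius 7.8 puts H and W at Z ± 7.8·n: H = (-0.3402, 7.793), W = (0.3402, -7.793). Equal radii place Q and U the same way about C: Q = C + 7.8·n = (51.31, 10.05), U = C − 7.8·n = (51.99, -5.537). Then |ZQ| = |Q − Z| = 52.29.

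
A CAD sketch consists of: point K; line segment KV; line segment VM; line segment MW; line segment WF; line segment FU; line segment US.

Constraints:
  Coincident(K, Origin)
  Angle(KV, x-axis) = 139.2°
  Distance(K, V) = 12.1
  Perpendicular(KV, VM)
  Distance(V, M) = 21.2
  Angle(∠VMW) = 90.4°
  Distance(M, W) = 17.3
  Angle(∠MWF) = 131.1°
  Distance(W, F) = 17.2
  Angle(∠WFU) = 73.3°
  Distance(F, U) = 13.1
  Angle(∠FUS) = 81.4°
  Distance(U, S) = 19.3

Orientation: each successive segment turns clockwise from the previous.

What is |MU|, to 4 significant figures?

24.81

∠MWF = 131.1° gives WF at -89.30° from the x-axis; with |WF| = 17.2, F = (18.08, -4.457). ∠WFU = 73.3° gives FU at 164.0° from the x-axis; with |FU| = 13.1, U = (5.485, -0.8457). Then |MU| = |U − M| = 24.81.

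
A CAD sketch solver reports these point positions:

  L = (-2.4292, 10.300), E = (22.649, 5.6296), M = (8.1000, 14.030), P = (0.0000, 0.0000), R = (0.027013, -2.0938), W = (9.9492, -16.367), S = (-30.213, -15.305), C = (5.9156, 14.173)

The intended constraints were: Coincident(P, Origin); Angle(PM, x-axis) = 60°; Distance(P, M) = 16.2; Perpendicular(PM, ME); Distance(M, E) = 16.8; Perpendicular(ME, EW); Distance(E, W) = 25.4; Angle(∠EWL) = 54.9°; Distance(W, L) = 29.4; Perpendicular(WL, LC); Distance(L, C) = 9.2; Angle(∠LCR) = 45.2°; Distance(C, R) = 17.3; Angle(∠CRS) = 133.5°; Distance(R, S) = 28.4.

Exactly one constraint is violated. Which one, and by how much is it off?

Distance(R, S) = 28.4 — off by 4.60.

P = (0.00, 0.00) ✓; PM at 60.00° ✓; |PM| = 16.20 ✓; ∠(PM, ME) = 90.00° ✓; |ME| = 16.80 ✓; ∠(ME, EW) = 90.00° ✓; |EW| = 25.40 ✓; ∠EWL = 54.90° ✓; |WL| = 29.40 ✓; ∠(WL, LC) = 90.00° ✓; |LC| = 9.200 ✓; ∠LCR = 45.20° ✓; |CR| = 17.30 ✓; ∠CRS = 133.5° ✓; |RS| = 33.00 ✗.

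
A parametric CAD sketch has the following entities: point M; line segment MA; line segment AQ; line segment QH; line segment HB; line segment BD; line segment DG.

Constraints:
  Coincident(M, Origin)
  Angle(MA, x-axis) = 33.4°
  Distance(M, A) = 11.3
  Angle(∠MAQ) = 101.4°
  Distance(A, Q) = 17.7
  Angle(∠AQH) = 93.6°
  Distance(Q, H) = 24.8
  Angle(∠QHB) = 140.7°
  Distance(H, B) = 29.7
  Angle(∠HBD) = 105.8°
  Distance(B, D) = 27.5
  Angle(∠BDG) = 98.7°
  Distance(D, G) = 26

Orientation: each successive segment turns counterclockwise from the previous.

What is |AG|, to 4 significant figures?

23.51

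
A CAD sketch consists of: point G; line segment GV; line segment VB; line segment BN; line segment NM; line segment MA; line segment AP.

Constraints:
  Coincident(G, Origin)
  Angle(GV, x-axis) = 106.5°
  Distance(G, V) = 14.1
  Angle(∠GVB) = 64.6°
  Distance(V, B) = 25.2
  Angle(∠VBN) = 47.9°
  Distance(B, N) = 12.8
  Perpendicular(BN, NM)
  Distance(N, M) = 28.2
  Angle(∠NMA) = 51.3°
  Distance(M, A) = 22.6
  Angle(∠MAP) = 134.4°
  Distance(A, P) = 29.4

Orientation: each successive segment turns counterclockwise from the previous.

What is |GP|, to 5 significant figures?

36.577

∠NMA = 51.3° gives MA at -147.30° from the x-axis; with |MA| = 22.6, A = (-26.102, 11.188). ∠MAP = 134.4° gives AP at -101.70° from the x-axis; with |AP| = 29.4, P = (-32.064, -17.601). Then |GP| = |P − G| = 36.577.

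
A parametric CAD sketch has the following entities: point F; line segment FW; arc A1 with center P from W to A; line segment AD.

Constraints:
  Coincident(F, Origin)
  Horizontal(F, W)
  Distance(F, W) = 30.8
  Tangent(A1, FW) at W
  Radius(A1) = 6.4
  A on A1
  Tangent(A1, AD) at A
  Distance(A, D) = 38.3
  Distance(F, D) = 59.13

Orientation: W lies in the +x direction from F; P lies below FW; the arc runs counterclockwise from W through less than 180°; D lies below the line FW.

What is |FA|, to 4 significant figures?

26.37

F is at the origin; F and W share the same y with |FW| = 30.8 and W on the +x side, so W = (30.80, 0.000). A1 meets FW tangentially, so PW is at right angles to FW, so P = W + (0, -6.4) = (30.80, -6.400). Since PA ⟂ AD (tangency), |PD| = √(6.4² + 38.3²) = 38.83 regardless of where A sits on A1. So D lies on both circle(F, 59.13) and circle(P, 38.83); the below-FW intersection is D = (39.14, -44.33). A is the foot of the tangent from D: A = (24.86, -8.785).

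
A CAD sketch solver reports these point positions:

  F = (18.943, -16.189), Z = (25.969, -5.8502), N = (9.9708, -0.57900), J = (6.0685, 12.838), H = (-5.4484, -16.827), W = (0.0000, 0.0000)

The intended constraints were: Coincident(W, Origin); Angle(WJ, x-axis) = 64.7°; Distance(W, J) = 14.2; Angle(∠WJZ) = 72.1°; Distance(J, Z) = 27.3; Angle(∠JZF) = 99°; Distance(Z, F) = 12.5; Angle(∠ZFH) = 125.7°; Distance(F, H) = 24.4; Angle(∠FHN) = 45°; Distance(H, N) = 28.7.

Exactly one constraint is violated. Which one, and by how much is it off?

Distance(H, N) = 28.7 — off by 6.30.

W = (0.00, 0.00) ✓; WJ at 64.70° ✓; |WJ| = 14.20 ✓; ∠WJZ = 72.10° ✓; |JZ| = 27.30 ✓; ∠JZF = 99.00° ✓; |ZF| = 12.50 ✓; ∠ZFH = 125.7° ✓; |FH| = 24.40 ✓; ∠FHN = 45.00° ✓; |HN| = 22.40 ✗.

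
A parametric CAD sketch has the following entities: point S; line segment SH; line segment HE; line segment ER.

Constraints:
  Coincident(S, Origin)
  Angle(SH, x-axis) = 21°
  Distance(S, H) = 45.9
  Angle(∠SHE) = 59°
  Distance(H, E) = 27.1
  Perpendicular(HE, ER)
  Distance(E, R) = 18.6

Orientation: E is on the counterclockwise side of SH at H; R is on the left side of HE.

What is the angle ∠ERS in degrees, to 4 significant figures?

170.5°

S is at the origin; SH runs at 21.0° with length 45.9, so H = 45.9·(cos 21.0°, sin 21.0°) = (42.85, 16.45). ∠SHE = 59.0°, so HE runs at 21.0° + (180° − 59.0°) = 142.0° from the x-axis; with |HE| = 27.1, E = H + 27.1·(cos 142.0°, sin 142.0°) = (21.50, 33.13). HE ⟂ ER; with |ER| = 18.6 on the left of HE, R = E + 18.6·(-0.6157, -0.7880) = (10.04, 18.48). Then cos ∠ERS = RE·RS / (|RE||RS|), giving 170.5°.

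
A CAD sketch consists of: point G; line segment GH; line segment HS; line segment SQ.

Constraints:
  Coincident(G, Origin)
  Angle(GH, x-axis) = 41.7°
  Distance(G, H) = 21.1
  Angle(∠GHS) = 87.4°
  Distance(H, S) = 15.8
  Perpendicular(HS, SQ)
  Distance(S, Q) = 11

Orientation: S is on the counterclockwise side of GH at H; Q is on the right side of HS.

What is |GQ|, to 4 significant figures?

35.35

G is at the origin; GH runs at 41.7° with length 21.1, so H = 21.1·(cos 41.7°, sin 41.7°) = (15.75, 14.04). ∠GHS = 87.4°, so HS runs at 41.7° + (180° − 87.4°) = 134.3° from the x-axis; with |HS| = 15.8, S = H + 15.8·(cos 134.3°, sin 134.3°) = (4.719, 25.34). HS ⟂ SQ; with |SQ| = 11.0 on the right of HS, Q = S + 11.0·(0.7157, 0.6984) = (12.59, 33.03). Then |GQ| = |Q − G| = 35.35.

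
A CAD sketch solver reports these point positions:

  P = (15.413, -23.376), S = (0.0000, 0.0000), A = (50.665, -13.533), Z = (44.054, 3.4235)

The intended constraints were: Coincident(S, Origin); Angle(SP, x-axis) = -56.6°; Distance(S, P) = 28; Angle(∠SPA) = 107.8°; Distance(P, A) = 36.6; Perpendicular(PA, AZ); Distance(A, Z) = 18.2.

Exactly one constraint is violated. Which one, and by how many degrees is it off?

Perpendicular(PA, AZ) — off by 5.70°.

S = (0.00, 0.00) ✓; SP at -56.60° ✓; |SP| = 28.00 ✓; ∠SPA = 107.8° ✓; |PA| = 36.60 ✓; ∠(PA, AZ) = 95.70° ✗; |AZ| = 18.20 ✓.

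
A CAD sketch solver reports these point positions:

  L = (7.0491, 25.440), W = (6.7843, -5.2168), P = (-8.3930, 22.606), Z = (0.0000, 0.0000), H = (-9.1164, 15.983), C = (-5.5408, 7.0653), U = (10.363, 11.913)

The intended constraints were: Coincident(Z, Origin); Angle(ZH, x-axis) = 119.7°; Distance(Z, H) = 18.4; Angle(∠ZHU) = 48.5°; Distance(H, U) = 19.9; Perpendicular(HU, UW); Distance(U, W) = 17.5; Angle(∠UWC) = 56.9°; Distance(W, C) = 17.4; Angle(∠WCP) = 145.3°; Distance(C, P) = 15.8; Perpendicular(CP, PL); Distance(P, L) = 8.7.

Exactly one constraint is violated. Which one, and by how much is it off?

Distance(P, L) = 8.7 — off by 7.00.

Z = (0.00, 0.00) ✓; ZH at 119.7° ✓; |ZH| = 18.40 ✓; ∠ZHU = 48.50° ✓; |HU| = 19.90 ✓; ∠(HU, UW) = 90.00° ✓; |UW| = 17.50 ✓; ∠UWC = 56.90° ✓; |WC| = 17.40 ✓; ∠WCP = 145.3° ✓; |CP| = 15.80 ✓; ∠(CP, PL) = 90.00° ✓; |PL| = 15.70 ✗.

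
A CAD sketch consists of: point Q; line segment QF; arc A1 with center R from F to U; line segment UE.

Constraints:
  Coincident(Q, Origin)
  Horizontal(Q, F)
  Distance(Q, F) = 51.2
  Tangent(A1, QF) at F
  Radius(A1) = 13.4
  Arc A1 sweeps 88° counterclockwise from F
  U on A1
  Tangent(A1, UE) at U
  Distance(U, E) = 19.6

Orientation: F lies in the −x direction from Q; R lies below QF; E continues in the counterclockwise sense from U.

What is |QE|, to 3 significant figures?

72.9

Q is at the origin; QF is horizontal with |QF| = 51.2 and F on the −x side, so F = (-51.2, 0.00). Since A1 is tangent to QF there, RF ⟂ QF, so R = F + (0, -13.4) = (-51.2, -13.4). On A1, F sits at bearing 90° from R; an 88° counterclockwise sweep puts U at bearing 178°, so U = R + 13.4·(cos 178°, sin 178°) = (-64.6, -12.9). The tangent condition forces RU to be normal to UE, so UE runs along (−sin 178°, cos 178°); with |UE| = 19.6, E = (-65.3, -32.5). Then |QE| = |E − Q| = 72.9.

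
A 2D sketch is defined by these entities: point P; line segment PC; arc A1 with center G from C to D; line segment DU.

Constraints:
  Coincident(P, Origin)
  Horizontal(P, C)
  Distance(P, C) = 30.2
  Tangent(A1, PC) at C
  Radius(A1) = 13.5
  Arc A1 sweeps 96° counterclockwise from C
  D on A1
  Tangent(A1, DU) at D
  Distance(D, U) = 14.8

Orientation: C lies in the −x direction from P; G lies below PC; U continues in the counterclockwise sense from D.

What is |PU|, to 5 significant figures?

51.464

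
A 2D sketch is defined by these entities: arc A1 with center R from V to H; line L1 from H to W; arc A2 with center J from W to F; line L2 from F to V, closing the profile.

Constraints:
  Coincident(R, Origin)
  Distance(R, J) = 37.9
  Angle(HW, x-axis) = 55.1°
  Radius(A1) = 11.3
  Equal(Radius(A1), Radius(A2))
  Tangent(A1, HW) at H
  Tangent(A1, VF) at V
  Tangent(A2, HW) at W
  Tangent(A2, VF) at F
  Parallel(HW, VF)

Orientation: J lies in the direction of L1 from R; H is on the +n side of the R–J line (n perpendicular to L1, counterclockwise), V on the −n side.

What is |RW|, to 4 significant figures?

39.55

Tangency of A1 to both parallel lines with radius 11.3 puts H and V at R ± 11.3·n: H = (-9.268, 6.465), V = (9.268, -6.465). Equal radii place W and F the same way about J: W = J + 11.3·n = (12.42, 37.55), F = J − 11.3·n = (30.95, 24.62). Then |RW| = |W − R| = 39.55.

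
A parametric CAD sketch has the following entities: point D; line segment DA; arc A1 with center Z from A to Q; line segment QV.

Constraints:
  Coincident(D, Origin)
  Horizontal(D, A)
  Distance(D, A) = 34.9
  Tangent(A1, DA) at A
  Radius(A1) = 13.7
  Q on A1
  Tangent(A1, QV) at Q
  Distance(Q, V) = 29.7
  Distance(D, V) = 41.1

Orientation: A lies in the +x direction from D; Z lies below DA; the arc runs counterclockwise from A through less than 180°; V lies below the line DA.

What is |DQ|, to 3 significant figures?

23.9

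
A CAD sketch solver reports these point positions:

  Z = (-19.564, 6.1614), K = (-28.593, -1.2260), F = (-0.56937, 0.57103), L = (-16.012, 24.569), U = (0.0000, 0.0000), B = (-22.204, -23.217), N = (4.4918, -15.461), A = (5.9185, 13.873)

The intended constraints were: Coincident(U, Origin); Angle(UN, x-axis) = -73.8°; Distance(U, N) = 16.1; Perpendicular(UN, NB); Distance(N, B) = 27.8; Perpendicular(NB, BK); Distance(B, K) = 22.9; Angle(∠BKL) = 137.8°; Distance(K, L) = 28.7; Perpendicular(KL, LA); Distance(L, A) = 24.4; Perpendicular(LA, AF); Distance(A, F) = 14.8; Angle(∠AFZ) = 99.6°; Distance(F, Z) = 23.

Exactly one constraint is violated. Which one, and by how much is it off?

Distance(F, Z) = 23 — off by 3.20.

U = (0.00, 0.00) ✓; UN at -73.80° ✓; |UN| = 16.10 ✓; ∠(UN, NB) = 90.00° ✓; |NB| = 27.80 ✓; ∠(NB, BK) = 90.00° ✓; |BK| = 22.90 ✓; ∠BKL = 137.8° ✓; |KL| = 28.70 ✓; ∠(KL, LA) = 90.00° ✓; |LA| = 24.40 ✓; ∠(LA, AF) = 90.00° ✓; |AF| = 14.80 ✓; ∠AFZ = 99.60° ✓; |FZ| = 19.80 ✗.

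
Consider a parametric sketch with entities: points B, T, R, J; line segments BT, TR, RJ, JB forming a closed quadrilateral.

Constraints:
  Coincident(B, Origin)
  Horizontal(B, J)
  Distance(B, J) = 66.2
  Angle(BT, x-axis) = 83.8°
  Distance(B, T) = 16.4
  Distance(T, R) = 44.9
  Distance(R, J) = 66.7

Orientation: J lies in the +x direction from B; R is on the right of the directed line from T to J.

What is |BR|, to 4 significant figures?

29.01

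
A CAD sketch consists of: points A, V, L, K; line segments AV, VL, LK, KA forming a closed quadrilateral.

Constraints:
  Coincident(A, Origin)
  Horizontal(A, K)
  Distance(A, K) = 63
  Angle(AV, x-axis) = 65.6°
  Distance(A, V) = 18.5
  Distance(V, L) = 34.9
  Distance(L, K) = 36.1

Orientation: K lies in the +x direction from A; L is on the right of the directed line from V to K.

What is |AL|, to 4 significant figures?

30.68

A is at the origin; A and K share the same y with |AK| = 63.0 and K in +x, so K = (63.0, 0). AV runs at 65.6° with |AV| = 18.5, so V = (7.642, 16.85). L is determined by |VL| = 34.9 and |LK| = 36.1 together: it lies at the intersection of circle(V, 34.9) and circle(K, 36.1). With |VK| = 57.86, the foot of the radical line on VK is 28.20 from V and the perpendicular offset is √(34.9² − 28.20²) = 20.57. Taking the right-of-VK solution: L = (28.63, -11.04).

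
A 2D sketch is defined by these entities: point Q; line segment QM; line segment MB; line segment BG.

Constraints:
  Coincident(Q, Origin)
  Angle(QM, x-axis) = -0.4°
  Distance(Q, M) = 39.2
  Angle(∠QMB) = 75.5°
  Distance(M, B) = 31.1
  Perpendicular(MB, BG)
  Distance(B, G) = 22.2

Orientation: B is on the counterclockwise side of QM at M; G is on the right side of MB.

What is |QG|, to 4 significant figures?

63.81

Q is at the origin; QM runs at -0.4° with length 39.2, so M = 39.2·(cos -0.4°, sin -0.4°) = (39.20, -0.2737). ∠QMB = 75.5°, so MB runs at -0.4° + (180° − 75.5°) = 104.1° from the x-axis; with |MB| = 31.1, B = M + 31.1·(cos 104.1°, sin 104.1°) = (31.62, 29.89). MB is perpendicular to BG; with |BG| = 22.2 on the right of MB, G = B + 22.2·(0.9699, 0.2436) = (53.15, 35.30). Then |QG| = |G − Q| = 63.81.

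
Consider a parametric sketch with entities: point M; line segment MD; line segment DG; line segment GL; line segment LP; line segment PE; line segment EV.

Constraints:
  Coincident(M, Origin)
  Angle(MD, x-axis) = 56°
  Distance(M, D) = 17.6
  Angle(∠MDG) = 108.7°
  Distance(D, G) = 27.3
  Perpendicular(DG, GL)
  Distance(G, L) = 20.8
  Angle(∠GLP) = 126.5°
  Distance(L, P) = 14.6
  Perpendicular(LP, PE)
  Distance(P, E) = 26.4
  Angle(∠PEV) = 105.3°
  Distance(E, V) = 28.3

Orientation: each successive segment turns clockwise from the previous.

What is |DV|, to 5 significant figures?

22.288

M is at the origin; MD runs at 56.0° with length 17.6, so D = (9.8418, 14.591). ∠MDG = 108.7° gives DG at -15.300° from the x-axis; with |DG| = 27.3, G = (36.174, 7.3873). The perpendicularity gives GL at right angles to DG, so GL runs at -105.30°; with |GL| = 20.8, L = (30.686, -12.675). ∠GLP = 126.5° gives LP at -158.80° from the x-axis; with |LP| = 14.6, P = (17.074, -17.955). LP is perpendicular to PE, so PE runs at 111.20°; with |PE| = 26.4, E = (7.5268, 6.6582). ∠PEV = 105.3° gives EV at 36.500° from the x-axis; with |EV| = 28.3, V = (30.276, 23.492). Then |DV| = |V − D| = 22.288.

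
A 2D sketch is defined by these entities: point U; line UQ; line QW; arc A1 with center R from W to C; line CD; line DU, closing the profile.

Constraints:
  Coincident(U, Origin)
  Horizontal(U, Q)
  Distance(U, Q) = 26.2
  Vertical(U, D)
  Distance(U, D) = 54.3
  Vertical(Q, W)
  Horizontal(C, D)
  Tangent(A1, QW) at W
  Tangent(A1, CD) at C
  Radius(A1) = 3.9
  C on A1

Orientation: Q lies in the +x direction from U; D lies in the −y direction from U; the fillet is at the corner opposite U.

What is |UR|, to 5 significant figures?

55.113

UD is vertical with |UD| = 54.3 and D on the −y side, so D = (0.0000, -54.300). The virtual corner opposite U is at (26.200, -54.300). A1 meets QW tangentially, so RW is at right angles to QW and A1 meets CD tangentially, so RC is at right angles to CD, with radius 3.9, so the center R sits 3.9 in from both sides at R = (22.300, -50.400). Then |UR| = |R − U| = 55.113.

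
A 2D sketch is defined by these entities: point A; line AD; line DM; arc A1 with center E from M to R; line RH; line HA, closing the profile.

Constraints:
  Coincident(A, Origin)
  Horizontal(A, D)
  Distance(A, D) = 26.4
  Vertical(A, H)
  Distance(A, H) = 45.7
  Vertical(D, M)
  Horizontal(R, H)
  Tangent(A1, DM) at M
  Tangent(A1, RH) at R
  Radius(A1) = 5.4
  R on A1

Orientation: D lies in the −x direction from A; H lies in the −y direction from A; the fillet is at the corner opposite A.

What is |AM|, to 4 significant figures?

48.18

A is at the origin; A and D share the same y with |AD| = 26.4 and D on the −x side, so D = (-26.40, 0.000). A and H share the same x with |AH| = 45.7 and H on the −y side, so H = (0.000, -45.70). The virtual corner opposite A is at (-26.40, -45.70). Since A1 is tangent to DM there, EM ⟂ DM and the tangent condition forces ER to be normal to RH, with radius 5.4, so the center E sits 5.4 in from both sides at E = (-21.00, -40.30). That places the tangent points at M = (-26.40, -40.30) on DM and R = (-21.00, -45.70) on RH. Then |AM| = |M − A| = 48.18.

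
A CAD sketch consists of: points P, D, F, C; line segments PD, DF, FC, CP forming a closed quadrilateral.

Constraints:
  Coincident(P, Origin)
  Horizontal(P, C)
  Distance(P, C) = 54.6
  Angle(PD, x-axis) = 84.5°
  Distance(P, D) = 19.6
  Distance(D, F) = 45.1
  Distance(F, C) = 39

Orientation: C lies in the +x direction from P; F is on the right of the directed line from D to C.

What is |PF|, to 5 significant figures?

30.209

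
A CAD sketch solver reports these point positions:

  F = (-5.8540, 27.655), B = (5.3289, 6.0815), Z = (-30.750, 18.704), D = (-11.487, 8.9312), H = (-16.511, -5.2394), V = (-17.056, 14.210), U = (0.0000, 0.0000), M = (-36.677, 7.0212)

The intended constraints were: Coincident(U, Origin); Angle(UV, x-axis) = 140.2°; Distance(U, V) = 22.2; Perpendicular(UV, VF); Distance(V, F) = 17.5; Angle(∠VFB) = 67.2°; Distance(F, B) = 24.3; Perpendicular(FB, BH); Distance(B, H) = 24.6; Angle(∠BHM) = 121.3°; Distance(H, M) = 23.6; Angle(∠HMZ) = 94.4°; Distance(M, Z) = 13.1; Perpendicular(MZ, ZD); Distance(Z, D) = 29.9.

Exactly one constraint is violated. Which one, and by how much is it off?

Distance(Z, D) = 29.9 — off by 8.30.

U = (0.00, 0.00) ✓; UV at 140.2° ✓; |UV| = 22.20 ✓; ∠(UV, VF) = 90.00° ✓; |VF| = 17.50 ✓; ∠VFB = 67.20° ✓; |FB| = 24.30 ✓; ∠(FB, BH) = 90.00° ✓; |BH| = 24.60 ✓; ∠BHM = 121.3° ✓; |HM| = 23.60 ✓; ∠HMZ = 94.40° ✓; |MZ| = 13.10 ✓; ∠(MZ, ZD) = 90.00° ✓; |ZD| = 21.60 ✗.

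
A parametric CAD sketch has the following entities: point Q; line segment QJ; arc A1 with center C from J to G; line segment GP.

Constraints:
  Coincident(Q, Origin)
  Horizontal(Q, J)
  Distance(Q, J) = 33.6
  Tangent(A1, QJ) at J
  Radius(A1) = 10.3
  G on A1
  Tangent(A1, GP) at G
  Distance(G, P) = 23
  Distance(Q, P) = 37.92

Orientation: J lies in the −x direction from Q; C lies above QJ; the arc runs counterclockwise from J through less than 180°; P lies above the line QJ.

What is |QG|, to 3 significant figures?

25.1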